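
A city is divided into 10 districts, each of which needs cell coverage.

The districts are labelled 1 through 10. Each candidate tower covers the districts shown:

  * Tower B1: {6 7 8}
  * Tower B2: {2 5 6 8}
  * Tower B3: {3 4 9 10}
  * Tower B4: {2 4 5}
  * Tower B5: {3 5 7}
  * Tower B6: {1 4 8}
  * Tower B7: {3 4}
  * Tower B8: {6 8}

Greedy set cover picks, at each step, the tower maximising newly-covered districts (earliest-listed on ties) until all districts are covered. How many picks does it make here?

Greedy: pick B2 (covers 4 new) → pick B3 (covers 4 new) → pick B1 (covers 1 new) → pick B6 (covers 1 new). Total picks: 4.

4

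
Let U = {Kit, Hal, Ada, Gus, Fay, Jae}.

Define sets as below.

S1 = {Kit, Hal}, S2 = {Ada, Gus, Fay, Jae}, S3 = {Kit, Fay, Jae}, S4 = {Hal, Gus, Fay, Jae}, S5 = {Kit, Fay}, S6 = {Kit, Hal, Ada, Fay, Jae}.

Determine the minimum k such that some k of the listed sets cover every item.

2

Take {S2, S6}. Their union is {Kit, Hal, Ada, Gus, Fay, Jae}, which is all 6 items.
No single set has all 6 items (the largest, S6, has 5), so 2 is optimal.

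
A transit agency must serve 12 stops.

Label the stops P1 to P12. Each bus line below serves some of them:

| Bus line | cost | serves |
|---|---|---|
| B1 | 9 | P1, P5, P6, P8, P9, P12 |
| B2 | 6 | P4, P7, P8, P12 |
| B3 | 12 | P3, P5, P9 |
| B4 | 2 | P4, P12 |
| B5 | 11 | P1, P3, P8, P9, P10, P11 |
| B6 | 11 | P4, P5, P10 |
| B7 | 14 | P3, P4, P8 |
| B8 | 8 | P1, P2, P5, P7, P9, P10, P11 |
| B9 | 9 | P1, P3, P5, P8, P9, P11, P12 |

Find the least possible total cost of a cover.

B1, B4, B8, B9 together cover every stop (B1 ∪ B4 ∪ B8 ∪ B9 = {P1, P2, P3, P4, P5, P6, P7, P8, P9, P10, P11, P12}); total cost 9 + 2 + 8 + 9 = 28.
No covering selection has total cost below 28.

28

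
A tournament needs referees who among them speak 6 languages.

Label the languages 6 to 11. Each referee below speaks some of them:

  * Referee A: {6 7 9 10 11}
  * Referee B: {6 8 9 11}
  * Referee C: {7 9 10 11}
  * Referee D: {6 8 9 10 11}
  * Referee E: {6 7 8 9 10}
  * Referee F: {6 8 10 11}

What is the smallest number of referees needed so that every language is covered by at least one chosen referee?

Take {A, E}. Their union is {6, 7, 8, 9, 10, 11}, which is all 6 languages.
No single referee has all 6 languages (the largest, A, has 5), so 2 is optimal.

2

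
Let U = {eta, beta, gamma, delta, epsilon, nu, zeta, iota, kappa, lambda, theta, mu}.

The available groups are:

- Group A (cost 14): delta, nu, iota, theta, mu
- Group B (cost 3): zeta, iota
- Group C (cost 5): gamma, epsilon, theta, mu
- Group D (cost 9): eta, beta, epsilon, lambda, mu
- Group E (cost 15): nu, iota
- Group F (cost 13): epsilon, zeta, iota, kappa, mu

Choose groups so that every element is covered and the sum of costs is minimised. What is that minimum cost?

41

A, C, D, F together cover every element (A ∪ C ∪ D ∪ F = {eta, beta, gamma, delta, epsilon, nu, zeta, iota, kappa, lambda, theta, mu}); total cost 14 + 5 + 9 + 13 = 41.
The greedy pick C, B, D, A, F costs 44; no covering selection beats 41.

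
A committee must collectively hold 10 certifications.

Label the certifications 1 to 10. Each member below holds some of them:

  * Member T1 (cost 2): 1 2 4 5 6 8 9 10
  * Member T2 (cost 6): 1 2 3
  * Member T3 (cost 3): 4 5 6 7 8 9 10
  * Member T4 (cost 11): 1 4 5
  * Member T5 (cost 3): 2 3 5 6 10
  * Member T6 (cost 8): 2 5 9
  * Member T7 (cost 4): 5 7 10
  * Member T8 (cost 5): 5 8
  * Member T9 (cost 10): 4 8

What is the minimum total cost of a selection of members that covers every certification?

T1, T3, T5 together cover every certification (T1 ∪ T3 ∪ T5 = {1, 2, 3, 4, 5, 6, 7, 8, 9, 10}); total cost 2 + 3 + 3 = 8.
No covering selection has total cost below 8.

8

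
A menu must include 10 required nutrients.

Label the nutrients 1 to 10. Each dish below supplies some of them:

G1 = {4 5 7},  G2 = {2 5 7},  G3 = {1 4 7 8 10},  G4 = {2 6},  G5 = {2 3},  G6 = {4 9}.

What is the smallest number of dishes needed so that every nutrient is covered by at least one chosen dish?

5

Take {G1, G3, G4, G5, G6}. Their union is {1, 2, 3, 4, 5, 6, 7, 8, 9, 10}, which is all 10 nutrients.
No 4 of the 6 dishes cover everything (all 15 combinations miss at least one nutrient), so 5 is optimal.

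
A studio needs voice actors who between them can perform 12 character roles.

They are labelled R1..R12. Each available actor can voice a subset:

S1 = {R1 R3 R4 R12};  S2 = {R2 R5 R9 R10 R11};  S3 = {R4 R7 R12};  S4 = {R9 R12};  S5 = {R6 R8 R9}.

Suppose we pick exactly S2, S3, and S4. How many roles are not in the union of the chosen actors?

4

Union of S2, S3, S4 = {R2, R4, R5, R7, R9, R10, R11, R12}.
Not covered: R1, R3, R6, R8 — 4 roles.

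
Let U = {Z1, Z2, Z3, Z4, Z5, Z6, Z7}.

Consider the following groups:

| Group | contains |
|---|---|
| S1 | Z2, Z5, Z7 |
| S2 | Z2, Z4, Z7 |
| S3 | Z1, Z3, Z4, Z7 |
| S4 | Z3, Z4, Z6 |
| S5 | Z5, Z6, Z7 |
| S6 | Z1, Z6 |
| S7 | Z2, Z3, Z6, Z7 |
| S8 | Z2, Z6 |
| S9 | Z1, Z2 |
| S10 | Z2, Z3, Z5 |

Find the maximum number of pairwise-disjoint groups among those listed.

2

S4, S9 are pairwise disjoint (S4={Z3,Z4,Z6}; S9={Z1,Z2}).
Every remaining group overlaps one of these, and no 3 of the listed groups are pairwise disjoint, so 2 is the maximum.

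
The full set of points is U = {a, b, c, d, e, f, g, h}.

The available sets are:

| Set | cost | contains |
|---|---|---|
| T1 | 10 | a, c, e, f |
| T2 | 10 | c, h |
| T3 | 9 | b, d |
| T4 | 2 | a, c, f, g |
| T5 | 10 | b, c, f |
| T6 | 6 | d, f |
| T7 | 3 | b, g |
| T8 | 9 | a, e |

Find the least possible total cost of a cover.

28

T2, T6, T7, T8 together cover every point (T2 ∪ T6 ∪ T7 ∪ T8 = {a, b, c, d, e, f, g, h}); total cost 10 + 6 + 3 + 9 = 28.
The greedy pick T4, T7, T6, T8, T2 costs 30; no covering selection beats 28.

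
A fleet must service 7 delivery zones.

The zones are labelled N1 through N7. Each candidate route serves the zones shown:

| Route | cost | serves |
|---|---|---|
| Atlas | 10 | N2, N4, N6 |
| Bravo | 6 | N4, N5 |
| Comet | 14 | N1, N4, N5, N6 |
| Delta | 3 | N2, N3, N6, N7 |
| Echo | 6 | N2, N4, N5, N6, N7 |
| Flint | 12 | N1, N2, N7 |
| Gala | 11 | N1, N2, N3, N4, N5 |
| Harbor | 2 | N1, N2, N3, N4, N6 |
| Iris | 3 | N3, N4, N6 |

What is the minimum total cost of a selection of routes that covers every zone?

8

Echo, Harbor together cover every zone (Echo ∪ Harbor = {N1, N2, N3, N4, N5, N6, N7}); total cost 6 + 2 = 8.
The greedy pick Harbor, Delta, Bravo costs 11; no covering selection beats 8.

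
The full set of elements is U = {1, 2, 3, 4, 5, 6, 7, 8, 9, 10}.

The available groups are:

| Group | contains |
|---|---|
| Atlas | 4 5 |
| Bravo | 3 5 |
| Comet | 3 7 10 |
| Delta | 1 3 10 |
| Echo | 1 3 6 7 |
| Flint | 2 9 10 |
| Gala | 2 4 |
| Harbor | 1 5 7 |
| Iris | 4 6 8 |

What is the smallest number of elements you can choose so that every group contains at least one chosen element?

4

H = {3, 4, 7, 9} meets every group (each contains at least one member of H), and |H| = 4.
No choice of 3 elements meets every group, so 4 is the minimum.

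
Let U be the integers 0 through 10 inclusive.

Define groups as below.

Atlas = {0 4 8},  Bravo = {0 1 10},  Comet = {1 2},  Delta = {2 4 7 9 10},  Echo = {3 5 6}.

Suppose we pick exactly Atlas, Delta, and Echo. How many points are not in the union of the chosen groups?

Union of Atlas, Delta, Echo = {0, 2, 3, 4, 5, 6, 7, 8, 9, 10}.
Not covered: 1 — 1 point.

1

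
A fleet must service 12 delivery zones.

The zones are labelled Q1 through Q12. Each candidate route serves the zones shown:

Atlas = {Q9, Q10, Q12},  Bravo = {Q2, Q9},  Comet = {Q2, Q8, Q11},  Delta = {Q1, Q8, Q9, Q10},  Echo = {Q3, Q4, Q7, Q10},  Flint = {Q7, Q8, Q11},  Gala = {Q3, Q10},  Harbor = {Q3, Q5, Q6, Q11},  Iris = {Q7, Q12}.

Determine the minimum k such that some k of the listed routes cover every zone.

Take {Atlas, Bravo, Delta, Echo, Harbor}. Their union is {Q1, Q2, Q3, Q4, Q5, Q6, Q7, Q8, Q9, Q10, Q11, Q12}, which is all 12 zones.
No 4 of the 9 routes cover everything (all 126 combinations miss at least one zone), so 5 is optimal.

5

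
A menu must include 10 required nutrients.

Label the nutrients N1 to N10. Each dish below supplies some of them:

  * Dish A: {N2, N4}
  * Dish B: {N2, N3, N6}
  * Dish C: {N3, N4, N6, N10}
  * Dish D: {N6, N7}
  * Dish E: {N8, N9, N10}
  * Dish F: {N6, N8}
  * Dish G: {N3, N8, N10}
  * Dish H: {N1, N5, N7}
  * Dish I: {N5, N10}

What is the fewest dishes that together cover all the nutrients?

4

A and B and E and H together: A ∪ B ∪ E ∪ H = {N1, N2, N3, N4, N5, N6, N7, N8, N9, N10} — every nutrient is covered.
Only E contains N9, so E is forced; the remaining 7 nutrients need at least 3 more dishes (each remaining dish adds at most 3) — so at least 4 dishes are needed, and 4 is optimal.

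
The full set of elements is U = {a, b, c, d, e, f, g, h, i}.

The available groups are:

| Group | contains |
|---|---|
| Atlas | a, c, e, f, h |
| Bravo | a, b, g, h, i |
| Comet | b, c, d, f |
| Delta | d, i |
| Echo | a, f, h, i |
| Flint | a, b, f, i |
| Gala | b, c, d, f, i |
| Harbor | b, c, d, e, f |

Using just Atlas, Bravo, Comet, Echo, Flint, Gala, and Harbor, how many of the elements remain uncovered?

Union of Atlas, Bravo, Comet, Echo, Flint, Gala, Harbor = {a, b, c, d, e, f, g, h, i} — that's every element, so 0 are uncovered.

0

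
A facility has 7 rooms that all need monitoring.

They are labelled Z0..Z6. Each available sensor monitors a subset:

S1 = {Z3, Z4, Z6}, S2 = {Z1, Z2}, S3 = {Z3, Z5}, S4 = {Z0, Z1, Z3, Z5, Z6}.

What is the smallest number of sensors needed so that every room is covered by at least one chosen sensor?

S1 and S2 and S4 together: S1 ∪ S2 ∪ S4 = {Z0, Z1, Z2, Z3, Z4, Z5, Z6} — every room is covered.
Only S4 contains Z0, so S4 is forced; the remaining 2 rooms need at least 2 more sensors (each remaining sensor adds at most 1) — so at least 3 sensors are needed, and 3 is optimal.

3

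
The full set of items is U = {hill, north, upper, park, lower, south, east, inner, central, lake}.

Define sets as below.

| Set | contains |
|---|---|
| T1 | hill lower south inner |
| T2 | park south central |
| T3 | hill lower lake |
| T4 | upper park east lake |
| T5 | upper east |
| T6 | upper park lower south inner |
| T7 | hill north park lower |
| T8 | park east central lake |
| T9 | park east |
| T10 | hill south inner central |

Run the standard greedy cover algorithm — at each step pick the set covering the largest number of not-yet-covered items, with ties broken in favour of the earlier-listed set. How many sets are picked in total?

3

Greedy: pick T6 (covers 5 new) → pick T8 (covers 3 new) → pick T7 (covers 2 new). Total picks: 3.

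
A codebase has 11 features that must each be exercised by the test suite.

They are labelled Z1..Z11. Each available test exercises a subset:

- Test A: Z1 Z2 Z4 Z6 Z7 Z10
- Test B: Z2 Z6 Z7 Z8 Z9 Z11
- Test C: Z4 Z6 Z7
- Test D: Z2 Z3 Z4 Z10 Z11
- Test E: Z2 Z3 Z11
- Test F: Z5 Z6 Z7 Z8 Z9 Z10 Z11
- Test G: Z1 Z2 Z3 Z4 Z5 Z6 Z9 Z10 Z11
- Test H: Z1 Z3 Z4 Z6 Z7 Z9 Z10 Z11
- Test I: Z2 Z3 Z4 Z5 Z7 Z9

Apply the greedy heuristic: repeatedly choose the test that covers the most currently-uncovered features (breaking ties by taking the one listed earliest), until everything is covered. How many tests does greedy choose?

Greedy: pick G (covers 9 new) → pick B (covers 2 new). Total picks: 2.

2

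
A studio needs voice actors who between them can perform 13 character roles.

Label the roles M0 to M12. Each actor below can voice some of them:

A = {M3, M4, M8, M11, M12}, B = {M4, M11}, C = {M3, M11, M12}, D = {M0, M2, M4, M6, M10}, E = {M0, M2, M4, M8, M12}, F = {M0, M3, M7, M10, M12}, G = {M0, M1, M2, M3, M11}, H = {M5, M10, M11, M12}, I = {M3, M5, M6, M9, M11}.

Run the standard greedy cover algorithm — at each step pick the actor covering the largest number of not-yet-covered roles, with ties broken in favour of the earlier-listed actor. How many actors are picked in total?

5

Greedy: pick A (covers 5 new) → pick D (covers 4 new) → pick I (covers 2 new) → pick F (covers 1 new) → pick G (covers 1 new). Total picks: 5.
(The true minimum cover uses only 4 actors, so greedy is not optimal here.)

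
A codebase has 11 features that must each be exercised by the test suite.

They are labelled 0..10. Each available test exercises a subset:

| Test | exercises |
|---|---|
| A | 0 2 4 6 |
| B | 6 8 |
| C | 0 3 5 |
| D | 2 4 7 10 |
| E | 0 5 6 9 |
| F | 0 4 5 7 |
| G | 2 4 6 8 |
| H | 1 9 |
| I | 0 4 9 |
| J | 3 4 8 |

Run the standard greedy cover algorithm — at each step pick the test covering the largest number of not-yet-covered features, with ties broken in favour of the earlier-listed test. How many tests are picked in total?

Greedy: pick A (covers 4 new) → pick C (covers 2 new) → pick D (covers 2 new) → pick H (covers 2 new) → pick B (covers 1 new). Total picks: 5.
(The true minimum cover uses only 4 tests, so greedy is not optimal here.)

5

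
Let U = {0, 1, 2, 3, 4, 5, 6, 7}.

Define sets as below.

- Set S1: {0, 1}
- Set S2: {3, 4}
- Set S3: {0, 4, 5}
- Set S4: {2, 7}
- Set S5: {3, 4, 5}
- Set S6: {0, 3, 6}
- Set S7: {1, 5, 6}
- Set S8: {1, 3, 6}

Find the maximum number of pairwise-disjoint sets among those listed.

3

S2, S4, S7 are pairwise disjoint (S2={3,4}; S4={2,7}; S7={1,5,6}).
Every remaining set overlaps one of these, and no 4 of the listed sets are pairwise disjoint, so 3 is the maximum.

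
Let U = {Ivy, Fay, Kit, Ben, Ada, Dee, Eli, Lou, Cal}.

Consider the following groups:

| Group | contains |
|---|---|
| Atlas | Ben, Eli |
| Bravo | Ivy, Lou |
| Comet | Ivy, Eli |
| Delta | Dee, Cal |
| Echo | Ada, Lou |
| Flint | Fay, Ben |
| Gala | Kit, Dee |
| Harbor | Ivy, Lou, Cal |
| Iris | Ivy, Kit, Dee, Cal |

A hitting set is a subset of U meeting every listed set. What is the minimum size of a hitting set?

4

Take H = {Ivy, Ben, Ada, Dee}. Each listed group contains at least one of these, so H is a hitting set of size 4.
The groups Comet, Echo, Flint, Gala are pairwise disjoint, so any hitting set needs a separate item for each — at least 4. Hence 4 is optimal.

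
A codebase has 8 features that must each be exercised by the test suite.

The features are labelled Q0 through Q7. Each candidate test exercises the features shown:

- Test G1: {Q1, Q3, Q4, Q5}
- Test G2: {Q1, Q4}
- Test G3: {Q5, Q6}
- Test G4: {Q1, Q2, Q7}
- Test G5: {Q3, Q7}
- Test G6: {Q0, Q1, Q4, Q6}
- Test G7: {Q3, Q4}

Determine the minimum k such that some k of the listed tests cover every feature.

3

G1 and G4 and G6 together: G1 ∪ G4 ∪ G6 = {Q0, Q1, Q2, Q3, Q4, Q5, Q6, Q7} — every feature is covered.
Only G6 contains Q0, so G6 is forced; the remaining 4 features need at least 2 more tests (each remaining test adds at most 2) — so at least 3 tests are needed, and 3 is optimal.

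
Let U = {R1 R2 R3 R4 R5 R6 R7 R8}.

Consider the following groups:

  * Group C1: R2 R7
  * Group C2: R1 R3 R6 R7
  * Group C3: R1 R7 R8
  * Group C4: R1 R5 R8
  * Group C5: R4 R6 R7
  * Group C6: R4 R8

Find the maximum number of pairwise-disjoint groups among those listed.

C1, C6 are pairwise disjoint (C1={R2,R7}; C6={R4,R8}).
Every remaining group overlaps one of these, and no 3 of the listed groups are pairwise disjoint, so 2 is the maximum.

2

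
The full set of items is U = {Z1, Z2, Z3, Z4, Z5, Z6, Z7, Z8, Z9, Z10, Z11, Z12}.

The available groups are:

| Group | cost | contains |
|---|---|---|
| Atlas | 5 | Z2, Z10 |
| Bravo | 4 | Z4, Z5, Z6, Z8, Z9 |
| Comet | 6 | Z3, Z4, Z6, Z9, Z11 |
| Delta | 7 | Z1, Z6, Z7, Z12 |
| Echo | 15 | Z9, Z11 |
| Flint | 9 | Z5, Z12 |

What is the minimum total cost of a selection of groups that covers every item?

22

Atlas, Bravo, Comet, Delta together cover every item (Atlas ∪ Bravo ∪ Comet ∪ Delta = {Z1, Z2, Z3, Z4, Z5, Z6, Z7, Z8, Z9, Z10, Z11, Z12}); total cost 5 + 4 + 6 + 7 = 22.
No covering selection has total cost below 22.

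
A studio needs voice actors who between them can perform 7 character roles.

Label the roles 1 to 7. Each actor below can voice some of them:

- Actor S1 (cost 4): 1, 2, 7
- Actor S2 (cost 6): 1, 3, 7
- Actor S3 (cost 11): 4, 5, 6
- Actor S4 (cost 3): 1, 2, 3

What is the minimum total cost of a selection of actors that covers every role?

18

S1, S3, S4 together cover every role (S1 ∪ S3 ∪ S4 = {1, 2, 3, 4, 5, 6, 7}); total cost 4 + 11 + 3 = 18.
No covering selection has total cost below 18.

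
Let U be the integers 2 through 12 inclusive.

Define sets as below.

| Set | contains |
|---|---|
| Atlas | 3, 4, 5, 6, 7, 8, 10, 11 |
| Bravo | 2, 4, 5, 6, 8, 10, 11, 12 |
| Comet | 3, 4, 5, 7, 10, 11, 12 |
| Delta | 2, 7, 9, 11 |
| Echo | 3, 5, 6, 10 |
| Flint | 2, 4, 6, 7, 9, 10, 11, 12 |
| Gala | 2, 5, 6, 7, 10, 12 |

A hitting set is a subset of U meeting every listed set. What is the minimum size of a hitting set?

2

Take H = {2, 3}. Each listed set contains at least one of these, so H is a hitting set of size 2.
The sets Delta, Echo are pairwise disjoint, so any hitting set needs a separate element for each — at least 2. Hence 2 is optimal.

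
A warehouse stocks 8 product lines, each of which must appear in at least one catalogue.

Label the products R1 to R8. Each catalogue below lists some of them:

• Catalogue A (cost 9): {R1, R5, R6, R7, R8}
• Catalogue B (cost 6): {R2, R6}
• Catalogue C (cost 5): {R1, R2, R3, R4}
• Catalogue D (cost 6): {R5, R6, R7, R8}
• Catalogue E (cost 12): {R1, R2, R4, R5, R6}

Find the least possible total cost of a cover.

C, D together cover every product (C ∪ D = {R1, R2, R3, R4, R5, R6, R7, R8}); total cost 5 + 6 = 11.
No covering selection has total cost below 11.

11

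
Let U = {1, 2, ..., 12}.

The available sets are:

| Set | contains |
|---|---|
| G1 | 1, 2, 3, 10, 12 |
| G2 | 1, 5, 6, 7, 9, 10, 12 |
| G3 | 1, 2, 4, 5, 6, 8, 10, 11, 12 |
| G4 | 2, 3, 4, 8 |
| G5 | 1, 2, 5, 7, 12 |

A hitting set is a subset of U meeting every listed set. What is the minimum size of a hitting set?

2

The 2 elements {2, 6} hit every set.
The sets G2, G4 are pairwise disjoint, so any hitting set needs a separate element for each — at least 2. Hence 2 is optimal.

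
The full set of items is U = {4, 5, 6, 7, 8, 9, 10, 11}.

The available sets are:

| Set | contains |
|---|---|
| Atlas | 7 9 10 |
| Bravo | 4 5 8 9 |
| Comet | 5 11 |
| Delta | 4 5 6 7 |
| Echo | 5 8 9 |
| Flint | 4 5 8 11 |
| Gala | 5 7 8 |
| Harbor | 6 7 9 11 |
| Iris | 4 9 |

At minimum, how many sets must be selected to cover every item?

Atlas and Flint and Harbor together: Atlas ∪ Flint ∪ Harbor = {4, 5, 6, 7, 8, 9, 10, 11} — every item is covered.
Only Atlas contains 10, so Atlas is forced; the remaining 5 items need at least 2 more sets (each remaining set adds at most 4) — so at least 3 sets are needed, and 3 is optimal.

3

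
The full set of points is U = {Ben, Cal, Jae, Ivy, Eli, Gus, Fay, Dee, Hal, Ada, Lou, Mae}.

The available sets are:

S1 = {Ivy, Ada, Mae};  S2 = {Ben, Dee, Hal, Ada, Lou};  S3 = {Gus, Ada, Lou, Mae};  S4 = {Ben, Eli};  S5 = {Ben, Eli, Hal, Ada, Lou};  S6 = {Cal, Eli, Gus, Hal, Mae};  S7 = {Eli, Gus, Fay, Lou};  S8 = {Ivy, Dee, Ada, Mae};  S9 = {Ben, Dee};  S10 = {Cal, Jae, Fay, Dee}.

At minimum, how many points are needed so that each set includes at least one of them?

H = {Eli, Dee, Ada} meets every set (each contains at least one member of H), and |H| = 3.
The sets S1, S7, S9 are pairwise disjoint, so any hitting set needs a separate point for each — at least 3. Hence 3 is optimal.

3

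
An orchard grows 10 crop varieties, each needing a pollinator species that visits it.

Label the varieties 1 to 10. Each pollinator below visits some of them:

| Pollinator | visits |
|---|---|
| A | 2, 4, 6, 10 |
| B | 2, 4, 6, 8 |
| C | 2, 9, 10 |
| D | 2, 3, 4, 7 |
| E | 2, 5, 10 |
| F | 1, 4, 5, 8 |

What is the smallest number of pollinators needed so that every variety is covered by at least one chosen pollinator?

4

A and C and D and F together: A ∪ C ∪ D ∪ F = {1, 2, 3, 4, 5, 6, 7, 8, 9, 10} — every variety is covered.
No 3 of the 6 pollinators cover everything (all 20 combinations miss at least one variety), so 4 is optimal.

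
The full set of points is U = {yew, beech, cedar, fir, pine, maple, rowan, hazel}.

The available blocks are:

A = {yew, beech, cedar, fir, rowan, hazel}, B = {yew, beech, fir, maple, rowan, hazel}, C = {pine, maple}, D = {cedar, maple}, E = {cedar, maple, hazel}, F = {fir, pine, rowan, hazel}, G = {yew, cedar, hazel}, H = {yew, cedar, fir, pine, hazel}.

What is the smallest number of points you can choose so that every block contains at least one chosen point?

2

T = {maple, hazel} meets every block (each contains at least one member of T), and |T| = 2.
The blocks D, F are pairwise disjoint, so any hitting set needs a separate point for each — at least 2. Hence 2 is optimal.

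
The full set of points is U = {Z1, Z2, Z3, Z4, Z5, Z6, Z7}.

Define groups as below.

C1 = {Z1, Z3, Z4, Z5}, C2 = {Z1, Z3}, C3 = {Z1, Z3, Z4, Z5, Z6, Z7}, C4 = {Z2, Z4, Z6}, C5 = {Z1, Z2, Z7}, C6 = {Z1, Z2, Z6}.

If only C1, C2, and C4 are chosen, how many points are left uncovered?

1

Union of C1, C2, C4 = {Z1, Z2, Z3, Z4, Z5, Z6}.
Not covered: Z7 — 1 point.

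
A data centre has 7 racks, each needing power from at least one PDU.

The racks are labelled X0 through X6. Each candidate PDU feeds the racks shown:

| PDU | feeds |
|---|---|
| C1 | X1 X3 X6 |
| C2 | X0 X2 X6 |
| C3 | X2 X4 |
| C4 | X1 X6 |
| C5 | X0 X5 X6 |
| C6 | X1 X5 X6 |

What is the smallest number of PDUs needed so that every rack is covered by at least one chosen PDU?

3

Take {C1, C3, C5}. Their union is {X0, X1, X2, X3, X4, X5, X6}, which is all 7 racks.
Each PDU has at most 3 racks, and 2·3 = 6 < 7 — so at least 3 PDUs are needed, and 3 is optimal.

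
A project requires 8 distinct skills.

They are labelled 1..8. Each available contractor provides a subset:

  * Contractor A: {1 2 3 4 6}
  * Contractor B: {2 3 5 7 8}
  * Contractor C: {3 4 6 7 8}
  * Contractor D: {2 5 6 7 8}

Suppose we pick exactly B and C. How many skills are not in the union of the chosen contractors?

Union of B, C = {2, 3, 4, 5, 6, 7, 8}.
Not covered: 1 — 1 skill.

1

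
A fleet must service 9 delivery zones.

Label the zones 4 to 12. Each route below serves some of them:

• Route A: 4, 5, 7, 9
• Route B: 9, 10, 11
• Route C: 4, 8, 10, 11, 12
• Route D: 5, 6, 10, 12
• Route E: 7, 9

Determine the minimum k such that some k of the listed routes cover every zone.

3

C and D and E together: C ∪ D ∪ E = {4, 5, 6, 7, 8, 9, 10, 11, 12} — every zone is covered.
Only D contains 6, so D is forced; the remaining 5 zones need at least 2 more routes (each remaining route adds at most 3) — so at least 3 routes are needed, and 3 is optimal.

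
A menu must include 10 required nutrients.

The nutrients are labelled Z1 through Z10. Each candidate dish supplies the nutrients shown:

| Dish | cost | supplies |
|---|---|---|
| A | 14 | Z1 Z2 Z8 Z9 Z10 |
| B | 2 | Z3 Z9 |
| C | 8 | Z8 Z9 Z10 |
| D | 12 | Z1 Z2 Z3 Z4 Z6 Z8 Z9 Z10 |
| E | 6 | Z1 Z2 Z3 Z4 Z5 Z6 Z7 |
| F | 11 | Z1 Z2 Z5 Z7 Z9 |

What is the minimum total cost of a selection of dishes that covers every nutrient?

C, E together cover every nutrient (C ∪ E = {Z1, Z2, Z3, Z4, Z5, Z6, Z7, Z8, Z9, Z10}); total cost 8 + 6 = 14.
The greedy pick E, B, C costs 16; no covering selection beats 14.

14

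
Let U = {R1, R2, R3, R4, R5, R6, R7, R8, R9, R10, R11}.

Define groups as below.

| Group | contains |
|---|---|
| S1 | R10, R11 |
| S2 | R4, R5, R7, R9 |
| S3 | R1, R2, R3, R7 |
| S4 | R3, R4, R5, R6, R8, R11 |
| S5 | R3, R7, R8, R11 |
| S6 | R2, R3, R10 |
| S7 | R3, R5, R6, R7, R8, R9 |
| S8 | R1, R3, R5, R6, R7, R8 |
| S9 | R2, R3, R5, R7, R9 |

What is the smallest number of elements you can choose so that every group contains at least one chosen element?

The 3 elements {R3, R5, R10} hit every group.
No choice of 2 elements meets every group, so 3 is the minimum.

3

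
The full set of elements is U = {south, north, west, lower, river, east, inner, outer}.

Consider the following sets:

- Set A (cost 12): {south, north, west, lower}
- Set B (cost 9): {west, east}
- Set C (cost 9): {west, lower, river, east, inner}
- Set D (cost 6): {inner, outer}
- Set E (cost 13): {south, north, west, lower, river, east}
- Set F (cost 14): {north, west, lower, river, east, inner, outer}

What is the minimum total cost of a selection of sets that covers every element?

D, E together cover every element (D ∪ E = {south, north, west, lower, river, east, inner, outer}); total cost 6 + 13 = 19.
The greedy pick C, A, D costs 27; no covering selection beats 19.

19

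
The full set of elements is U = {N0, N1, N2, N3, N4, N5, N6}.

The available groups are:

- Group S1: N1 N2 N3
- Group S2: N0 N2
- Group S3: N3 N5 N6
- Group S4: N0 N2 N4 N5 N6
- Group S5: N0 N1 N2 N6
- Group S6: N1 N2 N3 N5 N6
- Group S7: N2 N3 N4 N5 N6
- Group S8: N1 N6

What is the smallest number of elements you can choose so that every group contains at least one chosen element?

Take H = {N2, N6}. Each listed group contains at least one of these, so H is a hitting set of size 2.
The groups S2, S3 are pairwise disjoint, so any hitting set needs a separate element for each — at least 2. Hence 2 is optimal.

2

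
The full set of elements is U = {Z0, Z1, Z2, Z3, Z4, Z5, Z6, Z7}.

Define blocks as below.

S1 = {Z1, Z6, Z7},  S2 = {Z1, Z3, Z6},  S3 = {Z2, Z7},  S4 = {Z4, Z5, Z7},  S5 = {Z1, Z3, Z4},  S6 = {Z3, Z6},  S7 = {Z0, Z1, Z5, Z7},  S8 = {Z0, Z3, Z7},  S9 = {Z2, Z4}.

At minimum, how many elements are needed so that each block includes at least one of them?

Take H = {Z3, Z4, Z7}. Each listed block contains at least one of these, so H is a hitting set of size 3.
The blocks S6, S7, S9 are pairwise disjoint, so any hitting set needs a separate element for each — at least 3. Hence 3 is optimal.

3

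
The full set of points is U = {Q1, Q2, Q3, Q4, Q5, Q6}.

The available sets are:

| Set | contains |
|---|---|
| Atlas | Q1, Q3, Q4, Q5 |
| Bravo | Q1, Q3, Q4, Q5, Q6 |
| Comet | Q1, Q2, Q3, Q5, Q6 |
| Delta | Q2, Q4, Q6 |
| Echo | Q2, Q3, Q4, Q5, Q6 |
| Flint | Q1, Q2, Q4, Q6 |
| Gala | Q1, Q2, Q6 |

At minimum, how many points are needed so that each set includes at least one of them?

2

The 2 points {Q1, Q6} hit every set.
No single point lies in every set, so at least 2 are needed and 2 is optimal.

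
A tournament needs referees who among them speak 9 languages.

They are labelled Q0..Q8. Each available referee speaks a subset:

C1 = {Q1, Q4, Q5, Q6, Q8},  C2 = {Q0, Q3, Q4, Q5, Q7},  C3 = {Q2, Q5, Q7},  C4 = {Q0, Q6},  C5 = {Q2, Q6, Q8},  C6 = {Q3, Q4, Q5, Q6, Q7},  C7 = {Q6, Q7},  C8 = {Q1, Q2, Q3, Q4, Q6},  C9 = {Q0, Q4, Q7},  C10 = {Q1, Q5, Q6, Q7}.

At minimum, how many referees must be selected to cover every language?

3

Take {C2, C5, C8}. Their union is {Q0, Q1, Q2, Q3, Q4, Q5, Q6, Q7, Q8}, which is all 9 languages.
No 2 of the 10 referees cover everything (all 45 combinations miss at least one language), so 3 is optimal.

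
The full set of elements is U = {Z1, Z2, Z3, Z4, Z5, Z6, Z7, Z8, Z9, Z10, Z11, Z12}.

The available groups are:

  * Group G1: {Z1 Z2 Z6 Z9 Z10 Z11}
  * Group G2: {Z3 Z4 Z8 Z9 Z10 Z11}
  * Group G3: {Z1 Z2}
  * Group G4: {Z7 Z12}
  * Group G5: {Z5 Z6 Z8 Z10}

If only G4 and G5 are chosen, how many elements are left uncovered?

Union of G4, G5 = {Z5, Z6, Z7, Z8, Z10, Z12}.
Not covered: Z1, Z2, Z3, Z4, Z9, Z11 — 6 elements.

6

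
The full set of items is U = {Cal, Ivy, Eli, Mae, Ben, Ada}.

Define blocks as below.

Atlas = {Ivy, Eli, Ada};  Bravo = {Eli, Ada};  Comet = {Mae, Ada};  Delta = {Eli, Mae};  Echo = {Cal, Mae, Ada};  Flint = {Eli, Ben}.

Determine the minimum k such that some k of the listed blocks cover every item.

3

Atlas, Echo, and Flint cover everything between them: the union {Cal, Ivy, Eli, Mae, Ben, Ada} is all of U.
Only Echo contains Cal, so Echo is forced; the remaining 3 items need at least 2 more blocks (each remaining block adds at most 2) — so at least 3 blocks are needed, and 3 is optimal.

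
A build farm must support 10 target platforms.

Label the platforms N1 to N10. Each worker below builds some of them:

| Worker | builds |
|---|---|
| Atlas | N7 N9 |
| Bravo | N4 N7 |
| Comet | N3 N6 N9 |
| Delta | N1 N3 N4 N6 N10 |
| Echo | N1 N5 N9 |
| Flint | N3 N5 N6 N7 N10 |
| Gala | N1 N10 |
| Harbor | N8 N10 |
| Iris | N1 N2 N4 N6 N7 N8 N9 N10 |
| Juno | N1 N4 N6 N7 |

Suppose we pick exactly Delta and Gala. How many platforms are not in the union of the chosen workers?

Union of Delta, Gala = {N1, N3, N4, N6, N10}.
Not covered: N2, N5, N7, N8, N9 — 5 platforms.

5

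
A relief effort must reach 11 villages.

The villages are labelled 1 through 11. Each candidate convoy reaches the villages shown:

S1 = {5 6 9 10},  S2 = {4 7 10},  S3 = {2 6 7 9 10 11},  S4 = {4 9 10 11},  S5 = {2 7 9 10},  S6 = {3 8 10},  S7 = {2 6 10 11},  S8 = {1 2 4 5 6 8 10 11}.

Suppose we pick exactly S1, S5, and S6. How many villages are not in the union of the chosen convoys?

Union of S1, S5, S6 = {2, 3, 5, 6, 7, 8, 9, 10}.
Not covered: 1, 4, 11 — 3 villages.

3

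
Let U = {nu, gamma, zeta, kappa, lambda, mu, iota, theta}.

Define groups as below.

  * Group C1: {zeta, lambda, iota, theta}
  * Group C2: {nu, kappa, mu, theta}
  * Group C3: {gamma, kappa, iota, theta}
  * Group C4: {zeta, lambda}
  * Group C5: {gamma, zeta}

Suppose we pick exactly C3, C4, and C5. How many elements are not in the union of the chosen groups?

2

Union of C3, C4, C5 = {gamma, zeta, kappa, lambda, iota, theta}.
Not covered: nu, mu — 2 elements.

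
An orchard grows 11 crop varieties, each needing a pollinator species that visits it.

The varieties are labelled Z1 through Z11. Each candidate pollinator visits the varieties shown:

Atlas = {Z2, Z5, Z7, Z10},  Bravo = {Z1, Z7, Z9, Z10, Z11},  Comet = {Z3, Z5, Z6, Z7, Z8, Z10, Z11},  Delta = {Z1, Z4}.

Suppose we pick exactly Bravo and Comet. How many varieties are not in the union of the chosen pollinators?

Union of Bravo, Comet = {Z1, Z3, Z5, Z6, Z7, Z8, Z9, Z10, Z11}.
Not covered: Z2, Z4 — 2 varieties.

2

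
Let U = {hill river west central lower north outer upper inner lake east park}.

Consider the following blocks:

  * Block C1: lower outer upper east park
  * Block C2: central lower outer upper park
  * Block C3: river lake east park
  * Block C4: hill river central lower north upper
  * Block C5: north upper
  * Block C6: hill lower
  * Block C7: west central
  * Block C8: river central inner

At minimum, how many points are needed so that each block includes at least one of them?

4

The 4 points {hill, central, upper, park} hit every block.
The blocks C3, C5, C6, C7 are pairwise disjoint, so any hitting set needs a separate point for each — at least 4. Hence 4 is optimal.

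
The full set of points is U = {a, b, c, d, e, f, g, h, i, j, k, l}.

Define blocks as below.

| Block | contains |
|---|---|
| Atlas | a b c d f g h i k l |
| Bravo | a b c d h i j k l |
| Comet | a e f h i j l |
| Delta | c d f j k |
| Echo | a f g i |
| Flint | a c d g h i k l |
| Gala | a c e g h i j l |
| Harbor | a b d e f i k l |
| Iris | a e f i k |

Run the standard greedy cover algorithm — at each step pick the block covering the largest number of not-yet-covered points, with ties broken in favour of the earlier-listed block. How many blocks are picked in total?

2

Greedy: pick Atlas (covers 10 new) → pick Comet (covers 2 new). Total picks: 2.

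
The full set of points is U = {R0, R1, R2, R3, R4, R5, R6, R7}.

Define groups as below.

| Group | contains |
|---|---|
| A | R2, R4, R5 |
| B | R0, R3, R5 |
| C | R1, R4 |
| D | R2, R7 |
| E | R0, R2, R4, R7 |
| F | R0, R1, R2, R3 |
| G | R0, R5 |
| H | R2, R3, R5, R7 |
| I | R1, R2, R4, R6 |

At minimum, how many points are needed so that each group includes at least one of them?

Take T = {R2, R4, R5}. Each listed group contains at least one of these, so T is a hitting set of size 3.
The groups C, D, G are pairwise disjoint, so any hitting set needs a separate point for each — at least 3. Hence 3 is optimal.

3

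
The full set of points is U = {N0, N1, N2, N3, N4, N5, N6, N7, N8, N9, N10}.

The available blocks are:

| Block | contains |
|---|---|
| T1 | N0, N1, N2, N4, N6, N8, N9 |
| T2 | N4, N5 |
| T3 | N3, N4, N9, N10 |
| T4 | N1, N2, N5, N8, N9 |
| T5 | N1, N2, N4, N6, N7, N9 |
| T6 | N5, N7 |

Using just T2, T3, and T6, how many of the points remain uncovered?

5

Union of T2, T3, T6 = {N3, N4, N5, N7, N9, N10}.
Not covered: N0, N1, N2, N6, N8 — 5 points.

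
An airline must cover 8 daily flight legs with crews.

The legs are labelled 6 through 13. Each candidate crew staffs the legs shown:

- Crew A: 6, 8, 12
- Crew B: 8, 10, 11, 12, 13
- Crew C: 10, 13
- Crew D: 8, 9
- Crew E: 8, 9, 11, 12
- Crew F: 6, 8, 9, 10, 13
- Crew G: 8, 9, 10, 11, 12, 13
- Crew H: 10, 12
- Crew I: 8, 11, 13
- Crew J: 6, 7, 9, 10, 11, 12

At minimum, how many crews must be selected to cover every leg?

B and J together: B ∪ J = {6, 7, 8, 9, 10, 11, 12, 13} — every leg is covered.
No single crew has all 8 legs (the largest, G, has 6), so 2 is optimal.

2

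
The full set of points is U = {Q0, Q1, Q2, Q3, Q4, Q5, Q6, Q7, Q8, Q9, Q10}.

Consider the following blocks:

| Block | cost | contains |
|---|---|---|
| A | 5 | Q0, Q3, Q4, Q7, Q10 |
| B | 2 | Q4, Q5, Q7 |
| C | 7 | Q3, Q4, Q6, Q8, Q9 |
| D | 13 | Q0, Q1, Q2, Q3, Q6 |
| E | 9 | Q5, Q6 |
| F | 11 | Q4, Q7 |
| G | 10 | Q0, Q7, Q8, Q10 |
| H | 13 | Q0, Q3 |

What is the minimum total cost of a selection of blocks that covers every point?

A, B, C, D together cover every point (A ∪ B ∪ C ∪ D = {Q0, Q1, Q2, Q3, Q4, Q5, Q6, Q7, Q8, Q9, Q10}); total cost 5 + 2 + 7 + 13 = 27.
No covering selection has total cost below 27.

27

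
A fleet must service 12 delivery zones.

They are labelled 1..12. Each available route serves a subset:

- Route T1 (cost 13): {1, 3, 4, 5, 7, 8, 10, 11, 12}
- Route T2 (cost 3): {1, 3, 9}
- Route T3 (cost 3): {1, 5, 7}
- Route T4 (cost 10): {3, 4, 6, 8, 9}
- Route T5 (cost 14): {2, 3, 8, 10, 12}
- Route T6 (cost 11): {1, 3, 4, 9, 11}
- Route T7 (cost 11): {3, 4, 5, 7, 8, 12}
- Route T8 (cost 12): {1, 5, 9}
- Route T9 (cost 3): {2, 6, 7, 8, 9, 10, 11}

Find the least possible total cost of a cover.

T1, T9 together cover every zone (T1 ∪ T9 = {1, 2, 3, 4, 5, 6, 7, 8, 9, 10, 11, 12}); total cost 13 + 3 = 16.
The greedy pick T9, T2, T3, T7 costs 20; no covering selection beats 16.

16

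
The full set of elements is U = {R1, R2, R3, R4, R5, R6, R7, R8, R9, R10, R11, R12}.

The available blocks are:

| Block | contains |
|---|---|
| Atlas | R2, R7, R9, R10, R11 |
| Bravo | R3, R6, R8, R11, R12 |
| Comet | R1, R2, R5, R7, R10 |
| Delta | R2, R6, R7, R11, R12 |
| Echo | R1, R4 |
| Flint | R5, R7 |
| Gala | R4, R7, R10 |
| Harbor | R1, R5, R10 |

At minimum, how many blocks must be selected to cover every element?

Atlas, Bravo, Comet, and Echo cover everything between them: the union {R1, R2, R3, R4, R5, R6, R7, R8, R9, R10, R11, R12} is all of U.
No 3 of the 8 blocks cover everything (all 56 combinations miss at least one element), so 4 is optimal.

4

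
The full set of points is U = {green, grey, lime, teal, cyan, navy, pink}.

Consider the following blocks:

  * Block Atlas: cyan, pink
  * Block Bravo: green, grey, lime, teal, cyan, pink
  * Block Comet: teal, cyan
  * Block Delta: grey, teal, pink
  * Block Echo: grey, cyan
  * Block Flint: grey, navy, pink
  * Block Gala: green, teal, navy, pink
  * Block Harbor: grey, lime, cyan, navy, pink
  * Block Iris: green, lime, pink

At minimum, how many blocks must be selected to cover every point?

Take {Bravo, Harbor}. Their union is {green, grey, lime, teal, cyan, navy, pink}, which is all 7 points.
No single block has all 7 points (the largest, Bravo, has 6), so 2 is optimal.

2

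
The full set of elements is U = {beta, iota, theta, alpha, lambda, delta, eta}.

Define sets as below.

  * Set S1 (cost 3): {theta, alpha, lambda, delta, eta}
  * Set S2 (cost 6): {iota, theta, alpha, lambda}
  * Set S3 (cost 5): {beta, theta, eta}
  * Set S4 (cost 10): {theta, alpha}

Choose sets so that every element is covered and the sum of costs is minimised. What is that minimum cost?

S1, S2, S3 together cover every element (S1 ∪ S2 ∪ S3 = {beta, iota, theta, alpha, lambda, delta, eta}); total cost 3 + 6 + 5 = 14.
No covering selection has total cost below 14.

14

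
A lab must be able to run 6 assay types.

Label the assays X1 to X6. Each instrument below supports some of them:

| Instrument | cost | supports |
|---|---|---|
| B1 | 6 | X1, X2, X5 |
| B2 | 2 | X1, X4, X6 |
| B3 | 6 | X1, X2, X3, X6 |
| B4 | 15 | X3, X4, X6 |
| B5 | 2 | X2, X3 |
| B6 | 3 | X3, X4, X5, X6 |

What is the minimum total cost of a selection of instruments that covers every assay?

7

B2, B5, B6 together cover every assay (B2 ∪ B5 ∪ B6 = {X1, X2, X3, X4, X5, X6}); total cost 2 + 2 + 3 = 7.
No covering selection has total cost below 7.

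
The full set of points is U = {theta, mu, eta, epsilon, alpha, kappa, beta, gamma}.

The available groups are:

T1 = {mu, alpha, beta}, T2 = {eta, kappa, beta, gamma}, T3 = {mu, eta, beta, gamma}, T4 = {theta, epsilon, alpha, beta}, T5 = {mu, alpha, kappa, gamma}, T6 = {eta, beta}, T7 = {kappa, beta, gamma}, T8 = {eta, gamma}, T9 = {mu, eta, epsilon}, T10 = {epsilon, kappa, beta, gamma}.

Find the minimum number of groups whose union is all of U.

3

T3 and T4 and T5 together: T3 ∪ T4 ∪ T5 = {theta, mu, eta, epsilon, alpha, kappa, beta, gamma} — every point is covered.
Only T4 contains theta, so T4 is forced; the remaining 4 points need at least 2 more groups (each remaining group adds at most 3) — so at least 3 groups are needed, and 3 is optimal.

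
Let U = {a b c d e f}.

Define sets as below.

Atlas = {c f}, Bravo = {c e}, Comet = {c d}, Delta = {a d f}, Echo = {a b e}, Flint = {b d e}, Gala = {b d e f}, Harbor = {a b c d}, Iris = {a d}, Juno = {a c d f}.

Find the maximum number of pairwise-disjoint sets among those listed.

Bravo, Iris are pairwise disjoint (Bravo={c,e}; Iris={a,d}).
Every remaining set overlaps one of these, and no 3 of the listed sets are pairwise disjoint, so 2 is the maximum.

2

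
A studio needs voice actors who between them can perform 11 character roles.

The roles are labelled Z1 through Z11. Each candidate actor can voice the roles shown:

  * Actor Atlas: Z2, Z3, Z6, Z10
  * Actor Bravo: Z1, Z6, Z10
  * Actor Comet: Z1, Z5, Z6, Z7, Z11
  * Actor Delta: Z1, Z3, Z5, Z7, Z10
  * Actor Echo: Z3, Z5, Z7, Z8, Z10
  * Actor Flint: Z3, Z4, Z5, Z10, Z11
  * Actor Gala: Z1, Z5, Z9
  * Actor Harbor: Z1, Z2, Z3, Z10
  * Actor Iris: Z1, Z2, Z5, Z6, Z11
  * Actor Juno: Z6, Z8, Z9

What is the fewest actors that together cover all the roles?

4

Atlas and Echo and Flint and Gala together: Atlas ∪ Echo ∪ Flint ∪ Gala = {Z1, Z2, Z3, Z4, Z5, Z6, Z7, Z8, Z9, Z10, Z11} — every role is covered.
No 3 of the 10 actors cover everything (all 120 combinations miss at least one role), so 4 is optimal.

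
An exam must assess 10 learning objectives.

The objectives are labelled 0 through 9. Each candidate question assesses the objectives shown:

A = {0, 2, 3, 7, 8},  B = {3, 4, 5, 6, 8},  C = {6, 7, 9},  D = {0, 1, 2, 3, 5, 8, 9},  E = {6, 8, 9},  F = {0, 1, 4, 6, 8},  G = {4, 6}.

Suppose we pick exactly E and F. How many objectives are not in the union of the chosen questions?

4

Union of E, F = {0, 1, 4, 6, 8, 9}.
Not covered: 2, 3, 5, 7 — 4 objectives.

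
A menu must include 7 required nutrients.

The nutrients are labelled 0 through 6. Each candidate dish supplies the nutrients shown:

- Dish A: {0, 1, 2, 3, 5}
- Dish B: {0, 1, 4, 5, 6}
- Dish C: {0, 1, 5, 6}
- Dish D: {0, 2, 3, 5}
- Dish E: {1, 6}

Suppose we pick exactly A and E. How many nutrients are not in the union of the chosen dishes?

1

Union of A, E = {0, 1, 2, 3, 5, 6}.
Not covered: 4 — 1 nutrient.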